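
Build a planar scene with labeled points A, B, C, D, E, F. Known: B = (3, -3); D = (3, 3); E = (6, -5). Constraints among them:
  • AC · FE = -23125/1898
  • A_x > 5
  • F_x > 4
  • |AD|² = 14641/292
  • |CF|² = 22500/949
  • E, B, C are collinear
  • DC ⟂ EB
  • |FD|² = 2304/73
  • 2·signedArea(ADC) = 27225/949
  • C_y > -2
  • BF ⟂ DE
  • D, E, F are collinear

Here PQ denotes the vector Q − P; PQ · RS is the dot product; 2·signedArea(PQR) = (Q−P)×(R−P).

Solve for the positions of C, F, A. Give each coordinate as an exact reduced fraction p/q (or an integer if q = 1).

A = (801/146, -265/73)
C = (3/13, -15/13)
F = (363/73, -165/73)

1. C_x = 3/13  [E, B, C are collinear ∩ DC ⟂ EB]
2. C_y = -15/13  [E, B, C are collinear ∩ DC ⟂ EB]
   → C = (3/13, -15/13)
3. F_x = 363/73  [D, E, F are collinear ∩ BF ⟂ DE]
4. F_y = -165/73  [D, E, F are collinear ∩ BF ⟂ DE]
   → F = (363/73, -165/73)
5. A_x = 801/146  [2·signedArea(ADC) = 27225/949 ∩ AC · FE = -23125/1898]
6. A_y = -265/73  [2·signedArea(ADC) = 27225/949 ∩ AC · FE = -23125/1898]
   → A = (801/146, -265/73)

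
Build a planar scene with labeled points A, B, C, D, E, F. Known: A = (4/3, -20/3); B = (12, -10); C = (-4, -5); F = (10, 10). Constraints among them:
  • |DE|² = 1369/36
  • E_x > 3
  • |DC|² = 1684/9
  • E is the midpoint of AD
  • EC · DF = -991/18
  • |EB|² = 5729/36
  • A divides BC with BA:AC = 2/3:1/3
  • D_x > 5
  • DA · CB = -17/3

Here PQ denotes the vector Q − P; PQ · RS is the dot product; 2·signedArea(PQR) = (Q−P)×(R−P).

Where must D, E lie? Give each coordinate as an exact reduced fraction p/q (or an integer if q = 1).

1. D_x = 16/3  [line -16·x + 5·y + 181/3 = 0 ∩ |DC|² = 1684/9]
2. D_y = 5  [line -16·x + 5·y + 181/3 = 0 ∩ |DC|² = 1684/9]
   → D = (16/3, 5)
3. E_x = 10/3  [E is the midpoint of AD]
4. E_y = -5/6  [E is the midpoint of AD]
   → E = (10/3, -5/6)

D = (16/3, 5)
E = (10/3, -5/6)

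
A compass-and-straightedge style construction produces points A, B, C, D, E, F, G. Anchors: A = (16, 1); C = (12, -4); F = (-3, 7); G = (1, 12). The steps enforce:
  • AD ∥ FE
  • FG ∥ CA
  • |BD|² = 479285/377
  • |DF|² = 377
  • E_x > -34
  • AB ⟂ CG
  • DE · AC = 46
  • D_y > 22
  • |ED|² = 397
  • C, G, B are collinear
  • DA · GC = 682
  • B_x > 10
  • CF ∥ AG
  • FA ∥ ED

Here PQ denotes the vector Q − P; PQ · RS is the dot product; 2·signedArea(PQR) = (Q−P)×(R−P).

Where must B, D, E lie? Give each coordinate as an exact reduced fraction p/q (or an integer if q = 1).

B = (4128/377, -932/377)
D = (-14, 23)
E = (-33, 29)

1. B_x = 4128/377  [C, G, B are collinear ∩ AB ⟂ CG]
2. B_y = -932/377  [C, G, B are collinear ∩ AB ⟂ CG]
   → B = (4128/377, -932/377)
3. D_x = -14  [line -11·x + 16·y + -522 = 0 ∩ |DF|² = 377]
4. D_y = 23  [line -11·x + 16·y + -522 = 0 ∩ |DF|² = 377]
   → D = (-14, 23)
5. E_x = -33  [FA ∥ ED ∩ AD ∥ FE]
6. E_y = 29  [FA ∥ ED ∩ AD ∥ FE]
   → E = (-33, 29)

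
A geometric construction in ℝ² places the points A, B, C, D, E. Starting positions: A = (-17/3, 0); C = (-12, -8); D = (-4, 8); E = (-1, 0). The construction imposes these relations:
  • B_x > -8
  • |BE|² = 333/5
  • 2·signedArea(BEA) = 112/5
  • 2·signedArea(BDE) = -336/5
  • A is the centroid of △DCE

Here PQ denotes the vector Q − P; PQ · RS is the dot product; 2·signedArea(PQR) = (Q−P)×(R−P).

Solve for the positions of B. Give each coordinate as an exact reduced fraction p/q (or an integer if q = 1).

1. B_x = -38/5  [2·signedArea(BEA) = 112/5 ∩ 2·signedArea(BDE) = -336/5]
2. B_y = -24/5  [2·signedArea(BEA) = 112/5 ∩ 2·signedArea(BDE) = -336/5]
   → B = (-38/5, -24/5)

B = (-38/5, -24/5)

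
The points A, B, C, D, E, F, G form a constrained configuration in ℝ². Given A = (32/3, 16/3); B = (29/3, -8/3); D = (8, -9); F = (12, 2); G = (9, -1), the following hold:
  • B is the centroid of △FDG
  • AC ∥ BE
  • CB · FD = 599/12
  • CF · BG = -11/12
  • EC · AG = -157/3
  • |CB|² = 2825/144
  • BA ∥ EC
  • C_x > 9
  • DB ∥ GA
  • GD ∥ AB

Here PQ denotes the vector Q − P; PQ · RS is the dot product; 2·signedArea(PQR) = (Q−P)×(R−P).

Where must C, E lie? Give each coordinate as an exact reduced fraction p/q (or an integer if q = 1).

C = (10, 7/4)
E = (9, -25/4)

1. C_x = 10  [CF · BG = -11/12 ∩ CB · FD = 599/12]
2. C_y = 7/4  [CF · BG = -11/12 ∩ CB · FD = 599/12]
   → C = (10, 7/4)
3. E_x = 9  [BA ∥ EC ∩ AC ∥ BE]
4. E_y = -25/4  [BA ∥ EC ∩ AC ∥ BE]
   → E = (9, -25/4)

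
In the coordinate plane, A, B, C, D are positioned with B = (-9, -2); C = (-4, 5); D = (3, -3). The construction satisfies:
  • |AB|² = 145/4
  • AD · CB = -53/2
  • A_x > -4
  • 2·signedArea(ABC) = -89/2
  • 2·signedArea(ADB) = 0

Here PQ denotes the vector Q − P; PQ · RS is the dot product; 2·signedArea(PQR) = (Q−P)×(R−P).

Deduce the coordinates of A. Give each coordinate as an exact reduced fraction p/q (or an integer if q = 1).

1. A_x = -3  [2·signedArea(ADB) = 0 ∩ AD · CB = -53/2]
2. A_y = -5/2  [2·signedArea(ADB) = 0 ∩ AD · CB = -53/2]
   → A = (-3, -5/2)

A = (-3, -5/2)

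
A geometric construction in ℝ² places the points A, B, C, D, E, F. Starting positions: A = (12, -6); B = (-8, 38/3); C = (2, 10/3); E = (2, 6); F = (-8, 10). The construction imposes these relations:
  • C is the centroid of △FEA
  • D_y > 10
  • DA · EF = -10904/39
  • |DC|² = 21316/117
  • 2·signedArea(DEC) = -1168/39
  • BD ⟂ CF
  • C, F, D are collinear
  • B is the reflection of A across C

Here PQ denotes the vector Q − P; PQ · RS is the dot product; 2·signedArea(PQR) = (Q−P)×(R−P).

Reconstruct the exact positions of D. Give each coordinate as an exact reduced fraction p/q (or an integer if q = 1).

D = (-120/13, 422/39)

1. D_x = -120/13  [C, F, D are collinear ∩ BD ⟂ CF]
2. D_y = 422/39  [C, F, D are collinear ∩ BD ⟂ CF]
   → D = (-120/13, 422/39)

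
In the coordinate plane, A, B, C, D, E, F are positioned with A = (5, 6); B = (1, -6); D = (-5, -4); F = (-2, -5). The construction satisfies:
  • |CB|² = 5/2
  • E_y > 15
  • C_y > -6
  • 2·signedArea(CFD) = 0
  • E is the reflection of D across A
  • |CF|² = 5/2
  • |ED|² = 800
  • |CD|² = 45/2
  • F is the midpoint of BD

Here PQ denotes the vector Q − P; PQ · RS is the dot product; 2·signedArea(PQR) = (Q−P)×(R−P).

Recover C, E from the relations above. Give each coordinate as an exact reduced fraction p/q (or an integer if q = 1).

1. C_x = -1/2  [line -1·x + -3·y + -17 = 0 ∩ |CB|² = 5/2]
2. C_y = -11/2  [line -1·x + -3·y + -17 = 0 ∩ |CB|² = 5/2]
   → C = (-1/2, -11/2)
3. E_x = 15  [E is the reflection of D across A]
4. E_y = 16  [E is the reflection of D across A]
   → E = (15, 16)

C = (-1/2, -11/2)
E = (15, 16)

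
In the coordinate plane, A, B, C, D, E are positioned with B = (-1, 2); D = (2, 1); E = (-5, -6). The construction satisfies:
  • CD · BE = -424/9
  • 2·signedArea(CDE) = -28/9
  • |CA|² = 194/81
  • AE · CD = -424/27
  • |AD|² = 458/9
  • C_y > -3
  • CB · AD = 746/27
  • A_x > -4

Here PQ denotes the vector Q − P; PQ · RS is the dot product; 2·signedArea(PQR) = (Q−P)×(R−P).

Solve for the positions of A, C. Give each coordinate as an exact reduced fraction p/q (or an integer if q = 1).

A = (-11/3, -10/3)
C = (-20/9, -25/9)

1. C_x = -20/9  [CD · BE = -424/9 ∩ 2·signedArea(CDE) = -28/9]
2. C_y = -25/9  [CD · BE = -424/9 ∩ 2·signedArea(CDE) = -28/9]
   → C = (-20/9, -25/9)
3. A_x = -11/3  [AE · CD = -424/27 ∩ CB · AD = 746/27]
4. A_y = -10/3  [AE · CD = -424/27 ∩ CB · AD = 746/27]
   → A = (-11/3, -10/3)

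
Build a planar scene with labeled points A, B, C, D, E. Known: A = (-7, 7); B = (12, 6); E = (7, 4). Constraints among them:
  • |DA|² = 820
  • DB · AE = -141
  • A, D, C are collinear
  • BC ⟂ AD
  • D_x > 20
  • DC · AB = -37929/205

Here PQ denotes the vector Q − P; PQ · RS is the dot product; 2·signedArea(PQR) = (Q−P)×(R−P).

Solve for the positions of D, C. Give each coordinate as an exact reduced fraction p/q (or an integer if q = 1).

C = (2331/205, 628/205)
D = (21, 1)

1. D_x = 21  [line -14·x + 3·y + 291 = 0 ∩ |DA|² = 820]
2. D_y = 1  [line -14·x + 3·y + 291 = 0 ∩ |DA|² = 820]
   → D = (21, 1)
3. C_x = 2331/205  [A, D, C are collinear ∩ BC ⟂ AD]
4. C_y = 628/205  [A, D, C are collinear ∩ BC ⟂ AD]
   → C = (2331/205, 628/205)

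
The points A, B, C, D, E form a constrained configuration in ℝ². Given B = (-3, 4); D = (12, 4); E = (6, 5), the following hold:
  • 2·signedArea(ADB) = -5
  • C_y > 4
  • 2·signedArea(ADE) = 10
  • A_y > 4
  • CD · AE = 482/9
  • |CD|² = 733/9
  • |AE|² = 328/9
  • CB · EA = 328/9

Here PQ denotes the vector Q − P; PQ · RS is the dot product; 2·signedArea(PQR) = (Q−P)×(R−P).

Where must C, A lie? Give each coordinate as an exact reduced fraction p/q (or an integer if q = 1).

A = (0, 13/3)
C = (3, 14/3)

1. A_x = 0  [2·signedArea(ADE) = 10 ∩ 2·signedArea(ADB) = -5]
2. A_y = 13/3  [2·signedArea(ADE) = 10 ∩ 2·signedArea(ADB) = -5]
   → A = (0, 13/3)
3. C_x = 3  [line -6·x + -2/3·y + 190/9 = 0 ∩ |CD|² = 733/9]
4. C_y = 14/3  [line -6·x + -2/3·y + 190/9 = 0 ∩ |CD|² = 733/9]
   → C = (3, 14/3)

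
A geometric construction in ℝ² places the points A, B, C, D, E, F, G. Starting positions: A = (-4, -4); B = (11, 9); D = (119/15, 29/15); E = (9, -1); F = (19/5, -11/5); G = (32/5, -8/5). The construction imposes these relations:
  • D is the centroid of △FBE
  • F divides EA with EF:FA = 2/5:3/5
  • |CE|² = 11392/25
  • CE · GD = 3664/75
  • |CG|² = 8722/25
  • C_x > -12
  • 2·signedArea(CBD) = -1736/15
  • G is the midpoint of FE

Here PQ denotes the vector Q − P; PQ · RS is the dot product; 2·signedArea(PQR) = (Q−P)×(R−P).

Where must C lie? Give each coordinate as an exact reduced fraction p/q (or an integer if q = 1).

1. C_x = -59/5  [2·signedArea(CBD) = -1736/15 ∩ CE · GD = 3664/75]
2. C_y = -29/5  [2·signedArea(CBD) = -1736/15 ∩ CE · GD = 3664/75]
   → C = (-59/5, -29/5)

C = (-59/5, -29/5)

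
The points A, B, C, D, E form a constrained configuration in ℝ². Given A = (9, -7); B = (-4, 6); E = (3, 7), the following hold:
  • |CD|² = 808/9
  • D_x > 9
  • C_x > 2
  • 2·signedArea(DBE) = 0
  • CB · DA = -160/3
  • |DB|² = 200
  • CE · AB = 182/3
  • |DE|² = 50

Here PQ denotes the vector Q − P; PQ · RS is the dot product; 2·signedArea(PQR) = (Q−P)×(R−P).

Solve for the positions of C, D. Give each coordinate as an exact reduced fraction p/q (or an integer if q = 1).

1. D_x = 10  [line -1·x + 7·y + -46 = 0 ∩ |DE|² = 50]
2. D_y = 8  [line -1·x + 7·y + -46 = 0 ∩ |DE|² = 50]
   → D = (10, 8)
3. C_x = 8/3  [CB · DA = -160/3 ∩ CE · AB = 182/3]
4. C_y = 2  [CB · DA = -160/3 ∩ CE · AB = 182/3]
   → C = (8/3, 2)

C = (8/3, 2)
D = (10, 8)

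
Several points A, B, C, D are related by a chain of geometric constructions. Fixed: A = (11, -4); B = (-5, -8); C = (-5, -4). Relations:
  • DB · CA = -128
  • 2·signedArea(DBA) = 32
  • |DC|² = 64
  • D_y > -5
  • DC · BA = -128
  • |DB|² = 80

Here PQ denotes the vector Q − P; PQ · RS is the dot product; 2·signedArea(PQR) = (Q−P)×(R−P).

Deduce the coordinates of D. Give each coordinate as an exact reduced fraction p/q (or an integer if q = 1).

D = (3, -4)

1. D_x = 3  [DB · CA = -128 ∩ 2·signedArea(DBA) = 32]
2. D_y = -4  [DB · CA = -128 ∩ 2·signedArea(DBA) = 32]
   → D = (3, -4)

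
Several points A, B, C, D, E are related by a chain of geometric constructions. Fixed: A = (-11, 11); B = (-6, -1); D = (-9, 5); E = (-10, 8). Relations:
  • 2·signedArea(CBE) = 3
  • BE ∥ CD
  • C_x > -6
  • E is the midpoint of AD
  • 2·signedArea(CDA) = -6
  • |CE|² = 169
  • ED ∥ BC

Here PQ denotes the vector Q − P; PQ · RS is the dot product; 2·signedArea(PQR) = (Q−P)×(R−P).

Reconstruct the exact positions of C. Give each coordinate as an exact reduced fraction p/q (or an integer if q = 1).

1. C_x = -5  [BE ∥ CD ∩ ED ∥ BC]
2. C_y = -4  [BE ∥ CD ∩ ED ∥ BC]
   → C = (-5, -4)

C = (-5, -4)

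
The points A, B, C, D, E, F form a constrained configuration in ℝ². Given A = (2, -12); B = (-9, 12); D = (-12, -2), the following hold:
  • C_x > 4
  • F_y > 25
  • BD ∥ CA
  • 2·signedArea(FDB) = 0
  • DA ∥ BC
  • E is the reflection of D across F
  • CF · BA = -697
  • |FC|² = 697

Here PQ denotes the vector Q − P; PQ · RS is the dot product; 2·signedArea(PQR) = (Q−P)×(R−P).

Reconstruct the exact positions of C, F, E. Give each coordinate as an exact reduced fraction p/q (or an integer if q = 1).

1. C_x = 5  [BD ∥ CA ∩ DA ∥ BC]
2. C_y = 2  [BD ∥ CA ∩ DA ∥ BC]
   → C = (5, 2)
3. F_x = -6  [2·signedArea(FDB) = 0 ∩ CF · BA = -697]
4. F_y = 26  [2·signedArea(FDB) = 0 ∩ CF · BA = -697]
   → F = (-6, 26)
5. E_x = 0  [E is the reflection of D across F]
6. E_y = 54  [E is the reflection of D across F]
   → E = (0, 54)

C = (5, 2)
E = (0, 54)
F = (-6, 26)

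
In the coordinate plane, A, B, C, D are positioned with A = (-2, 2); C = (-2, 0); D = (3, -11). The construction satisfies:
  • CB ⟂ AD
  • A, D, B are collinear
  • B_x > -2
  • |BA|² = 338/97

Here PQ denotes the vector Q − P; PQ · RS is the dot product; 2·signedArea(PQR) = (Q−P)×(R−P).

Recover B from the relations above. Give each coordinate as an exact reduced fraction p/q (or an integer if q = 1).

1. B_x = -129/97  [A, D, B are collinear ∩ CB ⟂ AD]
2. B_y = 25/97  [A, D, B are collinear ∩ CB ⟂ AD]
   → B = (-129/97, 25/97)

B = (-129/97, 25/97)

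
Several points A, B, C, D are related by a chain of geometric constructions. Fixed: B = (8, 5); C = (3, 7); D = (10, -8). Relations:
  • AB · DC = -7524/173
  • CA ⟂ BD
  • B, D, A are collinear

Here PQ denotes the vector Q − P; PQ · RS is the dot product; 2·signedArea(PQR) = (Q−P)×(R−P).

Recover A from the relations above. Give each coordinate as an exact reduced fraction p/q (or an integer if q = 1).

A = (1312/173, 1333/173)

1. A_x = 1312/173  [B, D, A are collinear ∩ CA ⟂ BD]
2. A_y = 1333/173  [B, D, A are collinear ∩ CA ⟂ BD]
   → A = (1312/173, 1333/173)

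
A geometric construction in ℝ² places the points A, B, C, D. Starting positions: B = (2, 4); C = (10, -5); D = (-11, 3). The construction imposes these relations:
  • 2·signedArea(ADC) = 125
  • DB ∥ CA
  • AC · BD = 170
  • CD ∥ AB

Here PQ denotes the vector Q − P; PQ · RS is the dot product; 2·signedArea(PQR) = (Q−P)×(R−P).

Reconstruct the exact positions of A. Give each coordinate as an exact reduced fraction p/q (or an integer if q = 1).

A = (23, -4)

1. A_x = 23  [CD ∥ AB ∩ DB ∥ CA]
2. A_y = -4  [CD ∥ AB ∩ DB ∥ CA]
   → A = (23, -4)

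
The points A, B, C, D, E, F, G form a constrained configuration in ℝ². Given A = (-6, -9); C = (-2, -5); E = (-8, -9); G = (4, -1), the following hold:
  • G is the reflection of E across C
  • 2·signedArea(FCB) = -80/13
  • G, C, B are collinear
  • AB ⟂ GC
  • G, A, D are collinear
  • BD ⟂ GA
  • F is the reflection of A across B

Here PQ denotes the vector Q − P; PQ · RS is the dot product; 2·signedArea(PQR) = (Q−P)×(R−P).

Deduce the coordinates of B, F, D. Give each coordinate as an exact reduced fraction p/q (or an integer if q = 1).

1. B_x = -86/13  [G, C, B are collinear ∩ AB ⟂ GC]
2. B_y = -105/13  [G, C, B are collinear ∩ AB ⟂ GC]
   → B = (-86/13, -105/13)
3. F_x = -94/13  [F is the reflection of A across B]
4. F_y = -93/13  [F is the reflection of A across B]
   → F = (-94/13, -93/13)
5. D_x = -3158/533  [G, A, D are collinear ∩ BD ⟂ GA]
6. D_y = -4765/533  [G, A, D are collinear ∩ BD ⟂ GA]
   → D = (-3158/533, -4765/533)

B = (-86/13, -105/13)
D = (-3158/533, -4765/533)
F = (-94/13, -93/13)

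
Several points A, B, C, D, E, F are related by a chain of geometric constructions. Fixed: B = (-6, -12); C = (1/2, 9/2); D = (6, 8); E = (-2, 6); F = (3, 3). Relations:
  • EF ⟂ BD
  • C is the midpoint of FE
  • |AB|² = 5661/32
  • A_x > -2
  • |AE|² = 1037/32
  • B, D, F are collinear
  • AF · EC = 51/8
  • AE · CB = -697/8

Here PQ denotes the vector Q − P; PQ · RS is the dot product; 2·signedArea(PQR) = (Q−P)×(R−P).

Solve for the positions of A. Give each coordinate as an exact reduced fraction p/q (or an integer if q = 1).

A = (-9/8, 3/8)

1. A_x = -9/8  [AF · EC = 51/8 ∩ AE · CB = -697/8]
2. A_y = 3/8  [AF · EC = 51/8 ∩ AE · CB = -697/8]
   → A = (-9/8, 3/8)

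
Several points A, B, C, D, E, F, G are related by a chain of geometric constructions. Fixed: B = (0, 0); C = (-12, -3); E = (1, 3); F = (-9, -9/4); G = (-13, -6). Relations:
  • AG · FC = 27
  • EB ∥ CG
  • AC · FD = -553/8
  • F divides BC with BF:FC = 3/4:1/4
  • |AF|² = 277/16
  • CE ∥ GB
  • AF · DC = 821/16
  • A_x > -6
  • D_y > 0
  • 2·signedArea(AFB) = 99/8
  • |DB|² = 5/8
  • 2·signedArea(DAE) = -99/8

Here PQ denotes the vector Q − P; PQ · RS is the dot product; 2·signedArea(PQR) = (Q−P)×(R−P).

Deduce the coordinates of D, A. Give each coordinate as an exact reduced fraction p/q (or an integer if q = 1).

A = (-11/2, 0)
D = (1/4, 3/4)

1. A_x = -11/2  [AG · FC = 27 ∩ 2·signedArea(AFB) = 99/8]
2. A_y = 0  [AG · FC = 27 ∩ 2·signedArea(AFB) = 99/8]
   → A = (-11/2, 0)
3. D_x = 1/4  [2·signedArea(DAE) = -99/8 ∩ AF · DC = 821/16]
4. D_y = 3/4  [2·signedArea(DAE) = -99/8 ∩ AF · DC = 821/16]
   → D = (1/4, 3/4)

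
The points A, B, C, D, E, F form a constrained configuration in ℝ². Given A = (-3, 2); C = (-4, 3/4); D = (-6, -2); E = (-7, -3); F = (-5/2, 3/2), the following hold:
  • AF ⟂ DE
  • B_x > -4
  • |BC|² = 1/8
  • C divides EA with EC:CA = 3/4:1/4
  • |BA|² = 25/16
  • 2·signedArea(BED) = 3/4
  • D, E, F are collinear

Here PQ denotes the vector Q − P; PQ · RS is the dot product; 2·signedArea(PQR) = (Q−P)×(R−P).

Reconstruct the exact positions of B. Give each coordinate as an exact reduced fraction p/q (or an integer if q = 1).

B = (-15/4, 1)

1. B_x = -15/4  [line -1·x + 1·y + -19/4 = 0 ∩ |BC|² = 1/8]
2. B_y = 1  [line -1·x + 1·y + -19/4 = 0 ∩ |BC|² = 1/8]
   → B = (-15/4, 1)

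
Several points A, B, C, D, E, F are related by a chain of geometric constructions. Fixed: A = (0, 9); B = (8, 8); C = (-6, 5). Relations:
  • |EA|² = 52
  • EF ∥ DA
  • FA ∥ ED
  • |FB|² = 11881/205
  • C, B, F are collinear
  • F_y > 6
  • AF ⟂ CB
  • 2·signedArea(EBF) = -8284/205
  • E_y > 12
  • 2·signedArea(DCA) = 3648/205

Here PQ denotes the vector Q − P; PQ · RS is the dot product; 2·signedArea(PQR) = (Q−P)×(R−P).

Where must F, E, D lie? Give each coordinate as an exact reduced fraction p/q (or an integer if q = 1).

D = (1116/205, 3197/205)
E = (6, 13)
F = (114/205, 1313/205)

1. F_x = 114/205  [C, B, F are collinear ∩ AF ⟂ CB]
2. F_y = 1313/205  [C, B, F are collinear ∩ AF ⟂ CB]
   → F = (114/205, 1313/205)
3. E_x = 6  [line 327/205·x + -1526/205·y + 436/5 = 0 ∩ |EA|² = 52]
4. E_y = 13  [line 327/205·x + -1526/205·y + 436/5 = 0 ∩ |EA|² = 52]
   → E = (6, 13)
5. D_x = 1116/205  [EF ∥ DA ∩ FA ∥ ED]
6. D_y = 3197/205  [EF ∥ DA ∩ FA ∥ ED]
   → D = (1116/205, 3197/205)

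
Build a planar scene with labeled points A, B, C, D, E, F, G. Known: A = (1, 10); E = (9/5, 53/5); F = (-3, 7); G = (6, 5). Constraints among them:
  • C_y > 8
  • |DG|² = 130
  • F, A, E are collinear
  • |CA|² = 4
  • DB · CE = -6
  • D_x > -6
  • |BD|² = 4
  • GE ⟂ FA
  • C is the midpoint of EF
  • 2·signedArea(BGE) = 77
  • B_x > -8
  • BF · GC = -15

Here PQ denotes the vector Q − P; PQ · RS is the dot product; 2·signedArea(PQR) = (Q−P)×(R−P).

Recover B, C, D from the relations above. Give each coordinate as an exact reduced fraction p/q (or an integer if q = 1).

1. C_x = -3/5  [C is the midpoint of EF]
2. C_y = 44/5  [C is the midpoint of EF]
   → C = (-3/5, 44/5)
3. B_x = -7  [2·signedArea(BGE) = 77 ∩ BF · GC = -15]
4. B_y = 4  [2·signedArea(BGE) = 77 ∩ BF · GC = -15]
   → B = (-7, 4)
5. D_x = -27/5  [line -12/5·x + -9/5·y + -18/5 = 0 ∩ |BD|² = 4]
6. D_y = 26/5  [line -12/5·x + -9/5·y + -18/5 = 0 ∩ |BD|² = 4]
   → D = (-27/5, 26/5)

B = (-7, 4)
C = (-3/5, 44/5)
D = (-27/5, 26/5)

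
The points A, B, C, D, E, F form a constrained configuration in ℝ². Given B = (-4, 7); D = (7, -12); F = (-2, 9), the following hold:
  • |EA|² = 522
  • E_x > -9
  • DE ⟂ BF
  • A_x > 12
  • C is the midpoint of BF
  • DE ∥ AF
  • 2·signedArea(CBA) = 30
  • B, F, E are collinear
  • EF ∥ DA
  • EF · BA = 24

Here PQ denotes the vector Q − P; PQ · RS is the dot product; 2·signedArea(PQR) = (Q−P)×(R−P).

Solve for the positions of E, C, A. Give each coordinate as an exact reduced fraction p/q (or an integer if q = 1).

1. E_x = -8  [B, F, E are collinear ∩ DE ⟂ BF]
2. E_y = 3  [B, F, E are collinear ∩ DE ⟂ BF]
   → E = (-8, 3)
3. C_x = -3  [C is the midpoint of BF]
4. C_y = 8  [C is the midpoint of BF]
   → C = (-3, 8)
5. A_x = 13  [DE ∥ AF ∩ EF ∥ DA]
6. A_y = -6  [DE ∥ AF ∩ EF ∥ DA]
   → A = (13, -6)

A = (13, -6)
C = (-3, 8)
E = (-8, 3)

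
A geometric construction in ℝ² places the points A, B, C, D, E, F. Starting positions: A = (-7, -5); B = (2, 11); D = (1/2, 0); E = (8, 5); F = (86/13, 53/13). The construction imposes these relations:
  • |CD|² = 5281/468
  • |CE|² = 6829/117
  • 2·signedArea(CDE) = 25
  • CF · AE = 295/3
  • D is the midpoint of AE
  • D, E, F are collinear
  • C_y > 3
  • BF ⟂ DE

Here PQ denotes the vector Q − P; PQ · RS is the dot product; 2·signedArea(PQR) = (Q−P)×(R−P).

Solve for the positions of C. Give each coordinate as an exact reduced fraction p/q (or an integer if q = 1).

1. C_x = 7/13  [CF · AE = 295/3 ∩ 2·signedArea(CDE) = 25]
2. C_y = 131/39  [CF · AE = 295/3 ∩ 2·signedArea(CDE) = 25]
   → C = (7/13, 131/39)

C = (7/13, 131/39)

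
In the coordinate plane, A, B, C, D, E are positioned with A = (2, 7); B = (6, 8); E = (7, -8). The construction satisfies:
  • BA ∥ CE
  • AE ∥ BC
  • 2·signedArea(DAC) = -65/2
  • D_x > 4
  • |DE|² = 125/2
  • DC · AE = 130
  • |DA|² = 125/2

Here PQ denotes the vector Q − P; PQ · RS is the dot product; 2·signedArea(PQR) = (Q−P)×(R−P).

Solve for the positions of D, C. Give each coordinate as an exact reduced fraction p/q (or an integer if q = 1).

1. C_x = 11  [BA ∥ CE ∩ AE ∥ BC]
2. C_y = -7  [BA ∥ CE ∩ AE ∥ BC]
   → C = (11, -7)
3. D_x = 9/2  [2·signedArea(DAC) = -65/2 ∩ DC · AE = 130]
4. D_y = -1/2  [2·signedArea(DAC) = -65/2 ∩ DC · AE = 130]
   → D = (9/2, -1/2)

C = (11, -7)
D = (9/2, -1/2)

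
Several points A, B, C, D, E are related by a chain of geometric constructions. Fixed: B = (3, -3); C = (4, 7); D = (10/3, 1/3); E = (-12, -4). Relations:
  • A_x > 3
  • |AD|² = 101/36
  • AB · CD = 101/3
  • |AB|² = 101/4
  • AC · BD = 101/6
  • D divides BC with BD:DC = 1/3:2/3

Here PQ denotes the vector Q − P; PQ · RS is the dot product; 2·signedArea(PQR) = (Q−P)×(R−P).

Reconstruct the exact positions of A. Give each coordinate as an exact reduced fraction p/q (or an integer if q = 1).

1. A_x = 7/2  [line 2/3·x + 20/3·y + -47/3 = 0 ∩ |AD|² = 101/36]
2. A_y = 2  [line 2/3·x + 20/3·y + -47/3 = 0 ∩ |AD|² = 101/36]
   → A = (7/2, 2)

A = (7/2, 2)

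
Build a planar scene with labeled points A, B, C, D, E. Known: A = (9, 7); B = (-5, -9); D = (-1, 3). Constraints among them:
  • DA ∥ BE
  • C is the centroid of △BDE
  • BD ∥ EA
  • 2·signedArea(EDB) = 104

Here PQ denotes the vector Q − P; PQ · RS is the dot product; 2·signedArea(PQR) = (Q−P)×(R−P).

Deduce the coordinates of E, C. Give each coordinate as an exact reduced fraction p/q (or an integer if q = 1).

C = (-1/3, -11/3)
E = (5, -5)

1. E_x = 5  [BD ∥ EA ∩ DA ∥ BE]
2. E_y = -5  [BD ∥ EA ∩ DA ∥ BE]
   → E = (5, -5)
3. C_x = -1/3  [C is the centroid of △BDE]
4. C_y = -11/3  [C is the centroid of △BDE]
   → C = (-1/3, -11/3)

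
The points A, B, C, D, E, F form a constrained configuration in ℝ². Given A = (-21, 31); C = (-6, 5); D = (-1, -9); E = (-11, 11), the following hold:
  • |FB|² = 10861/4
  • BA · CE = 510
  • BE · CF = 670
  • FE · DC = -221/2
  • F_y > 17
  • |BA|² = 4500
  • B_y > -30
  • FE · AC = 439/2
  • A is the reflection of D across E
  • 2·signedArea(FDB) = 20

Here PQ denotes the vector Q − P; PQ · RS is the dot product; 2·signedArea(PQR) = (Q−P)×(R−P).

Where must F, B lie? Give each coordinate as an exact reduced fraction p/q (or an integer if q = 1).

B = (9, -29)
F = (-27/2, 18)

1. F_x = -27/2  [FE · DC = -221/2 ∩ FE · AC = 439/2]
2. F_y = 18  [FE · DC = -221/2 ∩ FE · AC = 439/2]
   → F = (-27/2, 18)
3. B_x = 9  [2·signedArea(FDB) = 20 ∩ BE · CF = 670]
4. B_y = -29  [2·signedArea(FDB) = 20 ∩ BE · CF = 670]
   → B = (9, -29)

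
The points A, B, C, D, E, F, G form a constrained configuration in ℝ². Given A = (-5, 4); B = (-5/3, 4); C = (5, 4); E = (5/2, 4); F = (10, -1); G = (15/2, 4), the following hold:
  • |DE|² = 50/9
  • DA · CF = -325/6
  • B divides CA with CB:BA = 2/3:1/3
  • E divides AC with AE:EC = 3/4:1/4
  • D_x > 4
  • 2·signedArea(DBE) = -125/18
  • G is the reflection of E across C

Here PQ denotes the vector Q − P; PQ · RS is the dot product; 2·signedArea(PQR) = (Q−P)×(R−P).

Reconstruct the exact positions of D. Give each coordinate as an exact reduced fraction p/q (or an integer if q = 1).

D = (25/6, 7/3)

1. D_x = 25/6  [2·signedArea(DBE) = -125/18 ∩ DA · CF = -325/6]
2. D_y = 7/3  [2·signedArea(DBE) = -125/18 ∩ DA · CF = -325/6]
   → D = (25/6, 7/3)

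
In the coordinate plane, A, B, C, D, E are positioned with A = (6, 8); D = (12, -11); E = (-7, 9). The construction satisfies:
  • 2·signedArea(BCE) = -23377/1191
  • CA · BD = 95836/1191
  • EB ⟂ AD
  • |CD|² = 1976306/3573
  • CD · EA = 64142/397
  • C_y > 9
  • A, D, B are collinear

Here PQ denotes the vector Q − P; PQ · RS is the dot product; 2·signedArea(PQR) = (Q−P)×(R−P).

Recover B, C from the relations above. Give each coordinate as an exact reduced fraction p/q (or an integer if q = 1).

B = (1800/397, 5019/397)
C = (1403/1191, 11768/1191)

1. B_x = 1800/397  [A, D, B are collinear ∩ EB ⟂ AD]
2. B_y = 5019/397  [A, D, B are collinear ∩ EB ⟂ AD]
   → B = (1800/397, 5019/397)
3. C_x = 1403/1191  [CA · BD = 95836/1191 ∩ CD · EA = 64142/397]
4. C_y = 11768/1191  [CA · BD = 95836/1191 ∩ CD · EA = 64142/397]
   → C = (1403/1191, 11768/1191)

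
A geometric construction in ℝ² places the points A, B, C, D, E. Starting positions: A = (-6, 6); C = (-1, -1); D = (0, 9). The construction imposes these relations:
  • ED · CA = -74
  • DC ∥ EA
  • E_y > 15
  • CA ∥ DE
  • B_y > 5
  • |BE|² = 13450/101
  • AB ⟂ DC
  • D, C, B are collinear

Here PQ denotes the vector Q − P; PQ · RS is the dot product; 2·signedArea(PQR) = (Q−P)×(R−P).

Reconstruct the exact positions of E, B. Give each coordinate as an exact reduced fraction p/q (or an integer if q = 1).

1. E_x = -5  [DC ∥ EA ∩ CA ∥ DE]
2. E_y = 16  [DC ∥ EA ∩ CA ∥ DE]
   → E = (-5, 16)
3. B_x = -36/101  [D, C, B are collinear ∩ AB ⟂ DC]
4. B_y = 549/101  [D, C, B are collinear ∩ AB ⟂ DC]
   → B = (-36/101, 549/101)

B = (-36/101, 549/101)
E = (-5, 16)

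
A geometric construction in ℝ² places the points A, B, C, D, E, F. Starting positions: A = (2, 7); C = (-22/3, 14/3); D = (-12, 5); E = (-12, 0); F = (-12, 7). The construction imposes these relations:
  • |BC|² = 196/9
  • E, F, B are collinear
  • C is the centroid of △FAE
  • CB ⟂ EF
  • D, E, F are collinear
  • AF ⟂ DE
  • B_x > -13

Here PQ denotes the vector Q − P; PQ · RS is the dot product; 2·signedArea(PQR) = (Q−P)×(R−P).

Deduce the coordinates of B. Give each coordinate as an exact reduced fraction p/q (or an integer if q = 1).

1. B_x = -12  [E, F, B are collinear ∩ CB ⟂ EF]
2. B_y = 14/3  [E, F, B are collinear ∩ CB ⟂ EF]
   → B = (-12, 14/3)

B = (-12, 14/3)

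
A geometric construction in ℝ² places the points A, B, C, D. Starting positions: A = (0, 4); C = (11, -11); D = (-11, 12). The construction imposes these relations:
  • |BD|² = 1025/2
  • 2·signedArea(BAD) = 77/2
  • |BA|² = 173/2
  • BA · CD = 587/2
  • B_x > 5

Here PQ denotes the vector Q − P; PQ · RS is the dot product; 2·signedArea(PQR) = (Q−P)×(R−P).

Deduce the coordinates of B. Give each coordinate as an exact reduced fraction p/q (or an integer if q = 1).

B = (11/2, -7/2)

1. B_x = 11/2  [2·signedArea(BAD) = 77/2 ∩ BA · CD = 587/2]
2. B_y = -7/2  [2·signedArea(BAD) = 77/2 ∩ BA · CD = 587/2]
   → B = (11/2, -7/2)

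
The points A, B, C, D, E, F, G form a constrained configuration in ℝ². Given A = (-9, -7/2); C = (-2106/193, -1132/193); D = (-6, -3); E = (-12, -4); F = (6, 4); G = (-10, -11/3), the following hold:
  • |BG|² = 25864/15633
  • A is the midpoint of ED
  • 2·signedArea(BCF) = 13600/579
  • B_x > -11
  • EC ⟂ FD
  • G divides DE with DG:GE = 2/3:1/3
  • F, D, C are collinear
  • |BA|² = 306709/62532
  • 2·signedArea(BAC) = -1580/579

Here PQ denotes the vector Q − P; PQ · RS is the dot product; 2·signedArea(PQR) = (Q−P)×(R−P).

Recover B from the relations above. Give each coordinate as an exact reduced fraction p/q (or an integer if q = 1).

B = (-6352/579, -7835/1737)

1. B_x = -6352/579  [2·signedArea(BCF) = 13600/579 ∩ 2·signedArea(BAC) = -1580/579]
2. B_y = -7835/1737  [2·signedArea(BCF) = 13600/579 ∩ 2·signedArea(BAC) = -1580/579]
   → B = (-6352/579, -7835/1737)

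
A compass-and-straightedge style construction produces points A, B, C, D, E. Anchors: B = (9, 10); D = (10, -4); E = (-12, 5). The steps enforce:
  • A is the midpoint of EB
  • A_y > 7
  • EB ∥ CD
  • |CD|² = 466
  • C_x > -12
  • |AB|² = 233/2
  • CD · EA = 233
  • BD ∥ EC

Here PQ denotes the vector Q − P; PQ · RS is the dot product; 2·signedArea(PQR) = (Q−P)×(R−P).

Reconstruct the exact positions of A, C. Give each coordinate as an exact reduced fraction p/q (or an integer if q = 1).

1. A_x = -3/2  [A is the midpoint of EB]
2. A_y = 15/2  [A is the midpoint of EB]
   → A = (-3/2, 15/2)
3. C_x = -11  [EB ∥ CD ∩ BD ∥ EC]
4. C_y = -9  [EB ∥ CD ∩ BD ∥ EC]
   → C = (-11, -9)

A = (-3/2, 15/2)
C = (-11, -9)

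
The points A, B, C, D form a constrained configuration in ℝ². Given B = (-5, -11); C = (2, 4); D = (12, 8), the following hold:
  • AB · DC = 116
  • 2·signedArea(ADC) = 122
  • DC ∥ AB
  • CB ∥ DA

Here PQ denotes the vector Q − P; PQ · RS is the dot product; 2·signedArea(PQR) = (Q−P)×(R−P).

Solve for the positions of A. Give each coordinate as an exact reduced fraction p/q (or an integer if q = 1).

1. A_x = 5  [DC ∥ AB ∩ CB ∥ DA]
2. A_y = -7  [DC ∥ AB ∩ CB ∥ DA]
   → A = (5, -7)

A = (5, -7)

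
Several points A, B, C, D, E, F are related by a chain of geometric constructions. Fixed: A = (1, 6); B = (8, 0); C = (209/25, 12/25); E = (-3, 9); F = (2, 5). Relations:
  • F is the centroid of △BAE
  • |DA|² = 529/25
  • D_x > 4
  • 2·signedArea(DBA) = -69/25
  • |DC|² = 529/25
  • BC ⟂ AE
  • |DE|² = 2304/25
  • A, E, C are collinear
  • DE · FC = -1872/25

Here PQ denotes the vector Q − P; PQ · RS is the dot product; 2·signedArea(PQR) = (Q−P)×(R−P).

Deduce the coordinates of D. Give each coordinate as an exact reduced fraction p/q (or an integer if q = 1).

1. D_x = 117/25  [2·signedArea(DBA) = -69/25 ∩ DE · FC = -1872/25]
2. D_y = 81/25  [2·signedArea(DBA) = -69/25 ∩ DE · FC = -1872/25]
   → D = (117/25, 81/25)

D = (117/25, 81/25)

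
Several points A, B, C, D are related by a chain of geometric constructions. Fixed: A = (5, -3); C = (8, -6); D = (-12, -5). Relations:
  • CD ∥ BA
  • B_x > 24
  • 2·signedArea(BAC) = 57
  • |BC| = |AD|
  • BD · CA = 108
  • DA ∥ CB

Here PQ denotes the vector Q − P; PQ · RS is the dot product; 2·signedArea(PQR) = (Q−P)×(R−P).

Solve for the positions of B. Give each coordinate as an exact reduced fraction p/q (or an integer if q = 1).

B = (25, -4)

1. B_x = 25  [CD ∥ BA ∩ DA ∥ CB]
2. B_y = -4  [CD ∥ BA ∩ DA ∥ CB]
   → B = (25, -4)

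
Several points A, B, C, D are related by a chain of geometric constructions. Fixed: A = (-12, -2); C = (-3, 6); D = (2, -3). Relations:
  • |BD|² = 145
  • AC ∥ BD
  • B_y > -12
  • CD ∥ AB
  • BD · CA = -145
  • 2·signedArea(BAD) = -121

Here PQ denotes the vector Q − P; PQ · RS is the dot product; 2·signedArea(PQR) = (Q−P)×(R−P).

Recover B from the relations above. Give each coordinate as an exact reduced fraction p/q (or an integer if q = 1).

B = (-7, -11)

1. B_x = -7  [AC ∥ BD ∩ CD ∥ AB]
2. B_y = -11  [AC ∥ BD ∩ CD ∥ AB]
   → B = (-7, -11)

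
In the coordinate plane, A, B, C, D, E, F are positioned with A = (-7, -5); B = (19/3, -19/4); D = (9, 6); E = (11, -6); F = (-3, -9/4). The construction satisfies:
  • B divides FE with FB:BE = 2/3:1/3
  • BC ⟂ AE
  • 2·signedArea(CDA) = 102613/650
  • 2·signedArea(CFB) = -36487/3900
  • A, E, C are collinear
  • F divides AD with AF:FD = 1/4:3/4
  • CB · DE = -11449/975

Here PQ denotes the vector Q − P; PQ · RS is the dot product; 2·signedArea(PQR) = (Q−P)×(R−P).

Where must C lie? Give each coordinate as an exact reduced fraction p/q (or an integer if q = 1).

C = (4081/650, -7459/1300)

1. C_x = 4081/650  [A, E, C are collinear ∩ BC ⟂ AE]
2. C_y = -7459/1300  [A, E, C are collinear ∩ BC ⟂ AE]
   → C = (4081/650, -7459/1300)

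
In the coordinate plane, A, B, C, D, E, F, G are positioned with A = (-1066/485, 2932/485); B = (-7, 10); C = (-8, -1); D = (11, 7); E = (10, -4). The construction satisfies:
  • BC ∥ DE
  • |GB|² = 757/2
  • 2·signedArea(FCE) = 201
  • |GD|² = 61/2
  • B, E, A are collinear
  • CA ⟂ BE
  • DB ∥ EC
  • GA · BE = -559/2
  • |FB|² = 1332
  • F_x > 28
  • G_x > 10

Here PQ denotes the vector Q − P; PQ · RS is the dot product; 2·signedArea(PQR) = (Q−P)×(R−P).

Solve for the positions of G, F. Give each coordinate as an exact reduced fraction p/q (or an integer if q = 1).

1. G_x = 21/2  [line -17·x + 14·y + 315/2 = 0 ∩ |GB|² = 757/2]
2. G_y = 3/2  [line -17·x + 14·y + 315/2 = 0 ∩ |GB|² = 757/2]
   → G = (21/2, 3/2)
3. F_x = 29  [line 3·x + 18·y + -159 = 0 ∩ |FB|² = 1332]
4. F_y = 4  [line 3·x + 18·y + -159 = 0 ∩ |FB|² = 1332]
   → F = (29, 4)

F = (29, 4)
G = (21/2, 3/2)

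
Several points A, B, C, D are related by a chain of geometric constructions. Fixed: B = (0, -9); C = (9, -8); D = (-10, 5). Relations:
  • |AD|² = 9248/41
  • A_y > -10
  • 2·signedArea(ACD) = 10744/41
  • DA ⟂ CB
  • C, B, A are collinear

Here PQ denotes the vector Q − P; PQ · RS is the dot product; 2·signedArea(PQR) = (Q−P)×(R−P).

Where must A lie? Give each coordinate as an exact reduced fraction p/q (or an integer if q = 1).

1. A_x = -342/41  [C, B, A are collinear ∩ DA ⟂ CB]
2. A_y = -407/41  [C, B, A are collinear ∩ DA ⟂ CB]
   → A = (-342/41, -407/41)

A = (-342/41, -407/41)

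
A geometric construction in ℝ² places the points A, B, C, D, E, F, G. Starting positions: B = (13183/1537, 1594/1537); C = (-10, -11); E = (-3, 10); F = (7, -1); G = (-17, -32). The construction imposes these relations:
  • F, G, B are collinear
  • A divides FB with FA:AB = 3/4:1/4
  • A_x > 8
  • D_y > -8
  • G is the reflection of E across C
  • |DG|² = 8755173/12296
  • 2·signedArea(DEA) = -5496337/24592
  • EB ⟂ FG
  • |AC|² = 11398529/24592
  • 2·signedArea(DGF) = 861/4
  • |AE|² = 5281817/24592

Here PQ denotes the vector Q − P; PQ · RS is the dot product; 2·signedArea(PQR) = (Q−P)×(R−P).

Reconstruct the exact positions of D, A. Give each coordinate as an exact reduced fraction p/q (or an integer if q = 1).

1. D_x = -32927/6148  [line -31·x + 24·y + 103/4 = 0 ∩ |DG|² = 8755173/12296]
2. D_y = -49127/6148  [line -31·x + 24·y + 103/4 = 0 ∩ |DG|² = 8755173/12296]
   → D = (-32927/6148, -49127/6148)
3. A_x = 12577/1537  [A divides FB with FA:AB = 3/4:1/4]
4. A_y = 3245/6148  [A divides FB with FA:AB = 3/4:1/4]
   → A = (12577/1537, 3245/6148)

A = (12577/1537, 3245/6148)
D = (-32927/6148, -49127/6148)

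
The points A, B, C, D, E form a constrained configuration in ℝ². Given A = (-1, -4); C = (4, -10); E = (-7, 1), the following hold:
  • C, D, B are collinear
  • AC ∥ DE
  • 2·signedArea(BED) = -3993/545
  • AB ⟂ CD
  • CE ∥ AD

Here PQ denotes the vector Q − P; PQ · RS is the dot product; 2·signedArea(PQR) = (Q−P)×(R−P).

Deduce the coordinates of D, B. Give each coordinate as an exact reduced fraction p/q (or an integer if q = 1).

1. D_x = -12  [AC ∥ DE ∩ CE ∥ AD]
2. D_y = 7  [AC ∥ DE ∩ CE ∥ AD]
   → D = (-12, 7)
3. B_x = -732/545  [C, D, B are collinear ∩ AB ⟂ CD]
4. B_y = -2356/545  [C, D, B are collinear ∩ AB ⟂ CD]
   → B = (-732/545, -2356/545)

B = (-732/545, -2356/545)
D = (-12, 7)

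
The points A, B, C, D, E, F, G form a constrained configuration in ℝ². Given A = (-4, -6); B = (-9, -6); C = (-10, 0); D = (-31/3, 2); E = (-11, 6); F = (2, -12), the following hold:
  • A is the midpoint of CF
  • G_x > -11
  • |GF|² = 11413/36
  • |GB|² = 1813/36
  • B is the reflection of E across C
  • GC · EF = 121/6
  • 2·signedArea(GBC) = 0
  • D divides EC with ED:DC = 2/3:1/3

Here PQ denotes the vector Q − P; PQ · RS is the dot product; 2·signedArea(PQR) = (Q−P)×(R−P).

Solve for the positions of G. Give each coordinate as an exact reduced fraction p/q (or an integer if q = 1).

1. G_x = -61/6  [2·signedArea(GBC) = 0 ∩ GC · EF = 121/6]
2. G_y = 1  [2·signedArea(GBC) = 0 ∩ GC · EF = 121/6]
   → G = (-61/6, 1)

G = (-61/6, 1)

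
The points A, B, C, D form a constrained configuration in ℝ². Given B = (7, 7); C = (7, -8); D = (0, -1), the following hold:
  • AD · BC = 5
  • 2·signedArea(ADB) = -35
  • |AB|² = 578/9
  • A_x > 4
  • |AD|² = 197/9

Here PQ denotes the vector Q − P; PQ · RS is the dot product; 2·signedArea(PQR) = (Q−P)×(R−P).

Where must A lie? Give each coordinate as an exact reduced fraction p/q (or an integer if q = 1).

1. A_x = 14/3  [AD · BC = 5 ∩ 2·signedArea(ADB) = -35]
2. A_y = -2/3  [AD · BC = 5 ∩ 2·signedArea(ADB) = -35]
   → A = (14/3, -2/3)

A = (14/3, -2/3)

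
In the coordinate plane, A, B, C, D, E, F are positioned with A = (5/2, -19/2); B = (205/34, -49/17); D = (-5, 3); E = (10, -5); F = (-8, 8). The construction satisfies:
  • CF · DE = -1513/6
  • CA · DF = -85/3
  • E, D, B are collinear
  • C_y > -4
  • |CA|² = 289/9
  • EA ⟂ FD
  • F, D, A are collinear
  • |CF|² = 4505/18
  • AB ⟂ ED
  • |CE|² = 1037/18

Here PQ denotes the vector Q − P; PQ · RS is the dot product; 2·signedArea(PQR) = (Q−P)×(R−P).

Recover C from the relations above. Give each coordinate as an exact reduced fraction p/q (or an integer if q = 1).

1. C_x = 5/2  [CA · DF = -85/3 ∩ CF · DE = -1513/6]
2. C_y = -23/6  [CA · DF = -85/3 ∩ CF · DE = -1513/6]
   → C = (5/2, -23/6)

C = (5/2, -23/6)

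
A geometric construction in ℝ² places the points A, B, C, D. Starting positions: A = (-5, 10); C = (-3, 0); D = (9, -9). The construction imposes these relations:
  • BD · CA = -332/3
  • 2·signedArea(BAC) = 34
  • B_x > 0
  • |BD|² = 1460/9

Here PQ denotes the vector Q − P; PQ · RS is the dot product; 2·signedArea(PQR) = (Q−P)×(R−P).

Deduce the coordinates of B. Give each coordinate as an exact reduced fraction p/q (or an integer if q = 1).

B = (1/3, 1/3)

1. B_x = 1/3  [2·signedArea(BAC) = 34 ∩ BD · CA = -332/3]
2. B_y = 1/3  [2·signedArea(BAC) = 34 ∩ BD · CA = -332/3]
   → B = (1/3, 1/3)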